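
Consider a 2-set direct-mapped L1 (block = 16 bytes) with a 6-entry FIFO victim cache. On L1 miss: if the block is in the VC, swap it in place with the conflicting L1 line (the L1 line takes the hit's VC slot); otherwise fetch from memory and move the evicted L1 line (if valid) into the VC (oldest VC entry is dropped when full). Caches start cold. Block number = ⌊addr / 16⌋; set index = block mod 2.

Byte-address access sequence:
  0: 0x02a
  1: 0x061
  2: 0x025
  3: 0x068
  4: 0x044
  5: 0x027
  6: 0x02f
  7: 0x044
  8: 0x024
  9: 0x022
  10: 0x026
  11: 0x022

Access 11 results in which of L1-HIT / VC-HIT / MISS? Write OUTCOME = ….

OUTCOME = L1-HIT

0: 0x2a (blk 2, set 0) → MISS  vc=[]
1: 0x61 (blk 6, set 0) → MISS  vc=[2]
2: 0x25 (blk 2, set 0) → VC-HIT  vc=[6]
3: 0x68 (blk 6, set 0) → VC-HIT  vc=[2]
4: 0x44 (blk 4, set 0) → MISS  vc=[2, 6]
5: 0x27 (blk 2, set 0) → VC-HIT  vc=[4, 6]
6: 0x2f (blk 2, set 0) → L1-HIT  vc=[4, 6]
7: 0x44 (blk 4, set 0) → VC-HIT  vc=[2, 6]
8: 0x24 (blk 2, set 0) → VC-HIT  vc=[4, 6]
9: 0x22 (blk 2, set 0) → L1-HIT  vc=[4, 6]
10: 0x26 (blk 2, set 0) → L1-HIT  vc=[4, 6]
11: 0x22 (blk 2, set 0) → L1-HIT  vc=[4, 6]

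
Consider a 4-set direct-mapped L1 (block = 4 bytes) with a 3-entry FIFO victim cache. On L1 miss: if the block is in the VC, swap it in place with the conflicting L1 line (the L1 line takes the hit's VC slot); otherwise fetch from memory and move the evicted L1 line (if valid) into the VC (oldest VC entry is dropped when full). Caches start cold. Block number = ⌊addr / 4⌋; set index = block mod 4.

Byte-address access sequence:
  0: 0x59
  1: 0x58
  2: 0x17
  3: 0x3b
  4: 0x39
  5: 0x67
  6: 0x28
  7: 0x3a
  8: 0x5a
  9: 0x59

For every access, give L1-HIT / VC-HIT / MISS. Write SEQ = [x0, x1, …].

SEQ = [MISS, L1-HIT, MISS, MISS, L1-HIT, MISS, MISS, VC-HIT, VC-HIT, L1-HIT]

0: 0x59 (blk 22, set 2) → MISS  vc=[]
1: 0x58 (blk 22, set 2) → L1-HIT  vc=[]
2: 0x17 (blk 5, set 1) → MISS  vc=[]
3: 0x3b (blk 14, set 2) → MISS  vc=[22]
4: 0x39 (blk 14, set 2) → L1-HIT  vc=[22]
5: 0x67 (blk 25, set 1) → MISS  vc=[22, 5]
6: 0x28 (blk 10, set 2) → MISS  vc=[22, 5, 14]
7: 0x3a (blk 14, set 2) → VC-HIT  vc=[22, 5, 10]
8: 0x5a (blk 22, set 2) → VC-HIT  vc=[14, 5, 10]
9: 0x59 (blk 22, set 2) → L1-HIT  vc=[14, 5, 10]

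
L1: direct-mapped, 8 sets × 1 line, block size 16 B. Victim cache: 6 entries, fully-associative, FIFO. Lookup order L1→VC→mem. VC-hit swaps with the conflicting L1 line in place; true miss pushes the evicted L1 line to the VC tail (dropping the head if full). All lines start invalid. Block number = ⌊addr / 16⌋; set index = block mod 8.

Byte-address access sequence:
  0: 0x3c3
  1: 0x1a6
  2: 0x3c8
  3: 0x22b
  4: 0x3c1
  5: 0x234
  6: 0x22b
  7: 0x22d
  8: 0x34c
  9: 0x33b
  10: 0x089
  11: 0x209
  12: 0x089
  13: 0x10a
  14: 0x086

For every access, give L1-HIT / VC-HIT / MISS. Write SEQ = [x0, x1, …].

#0 0x3c3→b60/s4 MISS; vc=[]
#1 0x1a6→b26/s2 MISS; vc=[]
#2 0x3c8→b60/s4 L1-HIT; vc=[]
#3 0x22b→b34/s2 MISS; vc=[26]
#4 0x3c1→b60/s4 L1-HIT; vc=[26]
#5 0x234→b35/s3 MISS; vc=[26]
#6 0x22b→b34/s2 L1-HIT; vc=[26]
#7 0x22d→b34/s2 L1-HIT; vc=[26]
#8 0x34c→b52/s4 MISS; vc=[26,60]
#9 0x33b→b51/s3 MISS; vc=[26,60,35]
#10 0x89→b8/s0 MISS; vc=[26,60,35]
#11 0x209→b32/s0 MISS; vc=[26,60,35,8]
#12 0x89→b8/s0 VC-HIT; vc=[26,60,35,32]
#13 0x10a→b16/s0 MISS; vc=[26,60,35,32,8]
#14 0x86→b8/s0 VC-HIT; vc=[26,60,35,32,16]

SEQ = [MISS, MISS, L1-HIT, MISS, L1-HIT, MISS, L1-HIT, L1-HIT, MISS, MISS, MISS, MISS, VC-HIT, MISS, VC-HIT]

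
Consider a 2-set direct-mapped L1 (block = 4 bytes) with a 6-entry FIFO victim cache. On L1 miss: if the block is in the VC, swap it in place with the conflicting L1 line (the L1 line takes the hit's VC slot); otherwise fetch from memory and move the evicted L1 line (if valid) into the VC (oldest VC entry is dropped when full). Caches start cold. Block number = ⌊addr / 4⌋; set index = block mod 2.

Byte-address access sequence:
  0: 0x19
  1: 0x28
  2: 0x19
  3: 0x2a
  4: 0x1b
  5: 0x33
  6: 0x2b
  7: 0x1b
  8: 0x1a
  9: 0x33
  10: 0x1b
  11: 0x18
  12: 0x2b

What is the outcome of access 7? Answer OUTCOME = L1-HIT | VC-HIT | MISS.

OUTCOME = VC-HIT

0: 0x19 (blk 6, set 0) → MISS  vc=[]
1: 0x28 (blk 10, set 0) → MISS  vc=[6]
2: 0x19 (blk 6, set 0) → VC-HIT  vc=[10]
3: 0x2a (blk 10, set 0) → VC-HIT  vc=[6]
4: 0x1b (blk 6, set 0) → VC-HIT  vc=[10]
5: 0x33 (blk 12, set 0) → MISS  vc=[10, 6]
6: 0x2b (blk 10, set 0) → VC-HIT  vc=[12, 6]
7: 0x1b (blk 6, set 0) → VC-HIT  vc=[12, 10]
8: 0x1a (blk 6, set 0) → L1-HIT  vc=[12, 10]
9: 0x33 (blk 12, set 0) → VC-HIT  vc=[6, 10]
10: 0x1b (blk 6, set 0) → VC-HIT  vc=[12, 10]
11: 0x18 (blk 6, set 0) → L1-HIT  vc=[12, 10]
12: 0x2b (blk 10, set 0) → VC-HIT  vc=[12, 6]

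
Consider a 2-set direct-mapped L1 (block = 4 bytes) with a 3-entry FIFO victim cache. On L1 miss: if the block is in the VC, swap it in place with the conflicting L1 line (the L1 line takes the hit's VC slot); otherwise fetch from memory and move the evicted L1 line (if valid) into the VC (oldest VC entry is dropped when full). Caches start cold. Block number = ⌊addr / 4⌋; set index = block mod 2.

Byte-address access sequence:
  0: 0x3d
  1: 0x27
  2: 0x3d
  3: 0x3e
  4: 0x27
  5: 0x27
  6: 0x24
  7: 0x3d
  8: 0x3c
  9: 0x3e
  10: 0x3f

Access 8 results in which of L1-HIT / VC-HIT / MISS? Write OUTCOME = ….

OUTCOME = L1-HIT

#0 0x3d→b15/s1 MISS; vc=[]
#1 0x27→b9/s1 MISS; vc=[15]
#2 0x3d→b15/s1 VC-HIT; vc=[9]
#3 0x3e→b15/s1 L1-HIT; vc=[9]
#4 0x27→b9/s1 VC-HIT; vc=[15]
#5 0x27→b9/s1 L1-HIT; vc=[15]
#6 0x24→b9/s1 L1-HIT; vc=[15]
#7 0x3d→b15/s1 VC-HIT; vc=[9]
#8 0x3c→b15/s1 L1-HIT; vc=[9]
#9 0x3e→b15/s1 L1-HIT; vc=[9]
#10 0x3f→b15/s1 L1-HIT; vc=[9]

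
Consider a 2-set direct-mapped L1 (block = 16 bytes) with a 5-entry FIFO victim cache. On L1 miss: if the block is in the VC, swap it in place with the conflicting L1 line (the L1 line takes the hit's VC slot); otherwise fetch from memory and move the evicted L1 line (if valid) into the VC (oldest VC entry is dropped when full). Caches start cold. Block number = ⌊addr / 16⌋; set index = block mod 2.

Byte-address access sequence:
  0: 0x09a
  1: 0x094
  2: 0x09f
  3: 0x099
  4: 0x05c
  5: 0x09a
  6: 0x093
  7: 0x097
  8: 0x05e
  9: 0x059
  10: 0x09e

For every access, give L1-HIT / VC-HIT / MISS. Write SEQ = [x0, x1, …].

SEQ = [MISS, L1-HIT, L1-HIT, L1-HIT, MISS, VC-HIT, L1-HIT, L1-HIT, VC-HIT, L1-HIT, VC-HIT]

  [0] addr=0x9a blk=9 s=1: MISS | VC []
  [1] addr=0x94 blk=9 s=1: L1-HIT | VC []
  [2] addr=0x9f blk=9 s=1: L1-HIT | VC []
  [3] addr=0x99 blk=9 s=1: L1-HIT | VC []
  [4] addr=0x5c blk=5 s=1: MISS | VC [9]
  [5] addr=0x9a blk=9 s=1: VC-HIT | VC [5]
  [6] addr=0x93 blk=9 s=1: L1-HIT | VC [5]
  [7] addr=0x97 blk=9 s=1: L1-HIT | VC [5]
  [8] addr=0x5e blk=5 s=1: VC-HIT | VC [9]
  [9] addr=0x59 blk=5 s=1: L1-HIT | VC [9]
  [10] addr=0x9e blk=9 s=1: VC-HIT | VC [5]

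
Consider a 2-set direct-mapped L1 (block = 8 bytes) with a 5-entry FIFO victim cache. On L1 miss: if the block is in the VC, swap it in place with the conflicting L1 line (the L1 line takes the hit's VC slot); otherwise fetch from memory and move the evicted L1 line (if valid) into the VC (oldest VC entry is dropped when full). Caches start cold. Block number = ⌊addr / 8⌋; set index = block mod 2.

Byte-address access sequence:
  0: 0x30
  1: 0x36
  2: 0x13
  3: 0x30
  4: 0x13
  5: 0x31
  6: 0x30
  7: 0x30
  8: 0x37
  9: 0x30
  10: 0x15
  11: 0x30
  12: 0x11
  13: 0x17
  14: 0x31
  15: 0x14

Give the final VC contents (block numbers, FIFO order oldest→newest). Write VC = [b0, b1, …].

#0 0x30→b6/s0 MISS; vc=[]
#1 0x36→b6/s0 L1-HIT; vc=[]
#2 0x13→b2/s0 MISS; vc=[6]
#3 0x30→b6/s0 VC-HIT; vc=[2]
#4 0x13→b2/s0 VC-HIT; vc=[6]
#5 0x31→b6/s0 VC-HIT; vc=[2]
#6 0x30→b6/s0 L1-HIT; vc=[2]
#7 0x30→b6/s0 L1-HIT; vc=[2]
#8 0x37→b6/s0 L1-HIT; vc=[2]
#9 0x30→b6/s0 L1-HIT; vc=[2]
#10 0x15→b2/s0 VC-HIT; vc=[6]
#11 0x30→b6/s0 VC-HIT; vc=[2]
#12 0x11→b2/s0 VC-HIT; vc=[6]
#13 0x17→b2/s0 L1-HIT; vc=[6]
#14 0x31→b6/s0 VC-HIT; vc=[2]
#15 0x14→b2/s0 VC-HIT; vc=[6]

VC = [6]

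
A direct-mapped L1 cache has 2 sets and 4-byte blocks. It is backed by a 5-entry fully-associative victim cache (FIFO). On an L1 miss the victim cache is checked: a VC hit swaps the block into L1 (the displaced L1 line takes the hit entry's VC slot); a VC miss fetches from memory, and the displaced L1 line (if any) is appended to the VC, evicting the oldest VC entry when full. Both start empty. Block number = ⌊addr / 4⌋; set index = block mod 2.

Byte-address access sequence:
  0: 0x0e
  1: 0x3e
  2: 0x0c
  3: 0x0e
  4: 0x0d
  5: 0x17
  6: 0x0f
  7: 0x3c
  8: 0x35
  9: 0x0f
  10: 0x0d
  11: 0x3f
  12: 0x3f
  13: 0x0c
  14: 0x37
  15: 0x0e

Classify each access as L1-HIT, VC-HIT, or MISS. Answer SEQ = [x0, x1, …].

SEQ = [MISS, MISS, VC-HIT, L1-HIT, L1-HIT, MISS, VC-HIT, VC-HIT, MISS, VC-HIT, L1-HIT, VC-HIT, L1-HIT, VC-HIT, VC-HIT, VC-HIT]

#0 0xe→b3/s1 MISS; vc=[]
#1 0x3e→b15/s1 MISS; vc=[3]
#2 0xc→b3/s1 VC-HIT; vc=[15]
#3 0xe→b3/s1 L1-HIT; vc=[15]
#4 0xd→b3/s1 L1-HIT; vc=[15]
#5 0x17→b5/s1 MISS; vc=[15,3]
#6 0xf→b3/s1 VC-HIT; vc=[15,5]
#7 0x3c→b15/s1 VC-HIT; vc=[3,5]
#8 0x35→b13/s1 MISS; vc=[3,5,15]
#9 0xf→b3/s1 VC-HIT; vc=[13,5,15]
#10 0xd→b3/s1 L1-HIT; vc=[13,5,15]
#11 0x3f→b15/s1 VC-HIT; vc=[13,5,3]
#12 0x3f→b15/s1 L1-HIT; vc=[13,5,3]
#13 0xc→b3/s1 VC-HIT; vc=[13,5,15]
#14 0x37→b13/s1 VC-HIT; vc=[3,5,15]
#15 0xe→b3/s1 VC-HIT; vc=[13,5,15]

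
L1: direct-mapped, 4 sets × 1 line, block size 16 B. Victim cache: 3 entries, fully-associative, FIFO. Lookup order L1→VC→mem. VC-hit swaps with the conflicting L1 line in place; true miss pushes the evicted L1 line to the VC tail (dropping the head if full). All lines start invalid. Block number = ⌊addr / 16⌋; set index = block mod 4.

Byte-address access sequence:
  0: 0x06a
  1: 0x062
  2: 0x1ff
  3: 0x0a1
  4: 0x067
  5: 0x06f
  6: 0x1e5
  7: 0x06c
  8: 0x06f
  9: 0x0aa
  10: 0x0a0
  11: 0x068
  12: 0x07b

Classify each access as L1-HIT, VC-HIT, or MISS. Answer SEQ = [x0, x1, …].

0: 0x6a (blk 6, set 2) → MISS  vc=[]
1: 0x62 (blk 6, set 2) → L1-HIT  vc=[]
2: 0x1ff (blk 31, set 3) → MISS  vc=[]
3: 0xa1 (blk 10, set 2) → MISS  vc=[6]
4: 0x67 (blk 6, set 2) → VC-HIT  vc=[10]
5: 0x6f (blk 6, set 2) → L1-HIT  vc=[10]
6: 0x1e5 (blk 30, set 2) → MISS  vc=[10, 6]
7: 0x6c (blk 6, set 2) → VC-HIT  vc=[10, 30]
8: 0x6f (blk 6, set 2) → L1-HIT  vc=[10, 30]
9: 0xaa (blk 10, set 2) → VC-HIT  vc=[6, 30]
10: 0xa0 (blk 10, set 2) → L1-HIT  vc=[6, 30]
11: 0x68 (blk 6, set 2) → VC-HIT  vc=[10, 30]
12: 0x7b (blk 7, set 3) → MISS  vc=[10, 30, 31]

SEQ = [MISS, L1-HIT, MISS, MISS, VC-HIT, L1-HIT, MISS, VC-HIT, L1-HIT, VC-HIT, L1-HIT, VC-HIT, MISS]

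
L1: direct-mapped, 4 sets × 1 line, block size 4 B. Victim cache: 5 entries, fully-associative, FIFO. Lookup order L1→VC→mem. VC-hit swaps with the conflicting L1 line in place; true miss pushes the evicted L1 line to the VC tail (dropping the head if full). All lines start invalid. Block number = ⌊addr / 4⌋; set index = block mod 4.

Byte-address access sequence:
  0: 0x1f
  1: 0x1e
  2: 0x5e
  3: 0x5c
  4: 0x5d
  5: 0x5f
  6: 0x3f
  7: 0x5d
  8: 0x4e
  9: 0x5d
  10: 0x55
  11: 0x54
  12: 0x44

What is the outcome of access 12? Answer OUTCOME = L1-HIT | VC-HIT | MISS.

  [0] addr=0x1f blk=7 s=3: MISS | VC []
  [1] addr=0x1e blk=7 s=3: L1-HIT | VC []
  [2] addr=0x5e blk=23 s=3: MISS | VC [7]
  [3] addr=0x5c blk=23 s=3: L1-HIT | VC [7]
  [4] addr=0x5d blk=23 s=3: L1-HIT | VC [7]
  [5] addr=0x5f blk=23 s=3: L1-HIT | VC [7]
  [6] addr=0x3f blk=15 s=3: MISS | VC [7, 23]
  [7] addr=0x5d blk=23 s=3: VC-HIT | VC [7, 15]
  [8] addr=0x4e blk=19 s=3: MISS | VC [7, 15, 23]
  [9] addr=0x5d blk=23 s=3: VC-HIT | VC [7, 15, 19]
  [10] addr=0x55 blk=21 s=1: MISS | VC [7, 15, 19]
  [11] addr=0x54 blk=21 s=1: L1-HIT | VC [7, 15, 19]
  [12] addr=0x44 blk=17 s=1: MISS | VC [7, 15, 19, 21]

OUTCOME = MISS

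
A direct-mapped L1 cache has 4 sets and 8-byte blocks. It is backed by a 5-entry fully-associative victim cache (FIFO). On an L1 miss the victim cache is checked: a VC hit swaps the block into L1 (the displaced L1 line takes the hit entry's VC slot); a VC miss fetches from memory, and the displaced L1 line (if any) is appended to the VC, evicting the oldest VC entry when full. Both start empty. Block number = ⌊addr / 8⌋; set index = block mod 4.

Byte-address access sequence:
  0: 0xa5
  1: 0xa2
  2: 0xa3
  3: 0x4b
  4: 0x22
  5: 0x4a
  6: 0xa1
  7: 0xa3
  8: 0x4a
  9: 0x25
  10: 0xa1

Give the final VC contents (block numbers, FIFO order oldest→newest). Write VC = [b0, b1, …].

#0 0xa5→b20/s0 MISS; vc=[]
#1 0xa2→b20/s0 L1-HIT; vc=[]
#2 0xa3→b20/s0 L1-HIT; vc=[]
#3 0x4b→b9/s1 MISS; vc=[]
#4 0x22→b4/s0 MISS; vc=[20]
#5 0x4a→b9/s1 L1-HIT; vc=[20]
#6 0xa1→b20/s0 VC-HIT; vc=[4]
#7 0xa3→b20/s0 L1-HIT; vc=[4]
#8 0x4a→b9/s1 L1-HIT; vc=[4]
#9 0x25→b4/s0 VC-HIT; vc=[20]
#10 0xa1→b20/s0 VC-HIT; vc=[4]

VC = [4]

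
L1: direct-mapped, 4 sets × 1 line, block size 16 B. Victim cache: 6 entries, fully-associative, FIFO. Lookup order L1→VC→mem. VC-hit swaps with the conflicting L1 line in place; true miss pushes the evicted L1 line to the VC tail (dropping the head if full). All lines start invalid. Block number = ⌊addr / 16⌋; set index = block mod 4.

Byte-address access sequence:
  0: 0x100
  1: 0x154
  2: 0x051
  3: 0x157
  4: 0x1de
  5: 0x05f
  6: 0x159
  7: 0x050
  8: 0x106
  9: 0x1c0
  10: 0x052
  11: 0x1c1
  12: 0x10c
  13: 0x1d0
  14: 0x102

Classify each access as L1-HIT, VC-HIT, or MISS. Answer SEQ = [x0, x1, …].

SEQ = [MISS, MISS, MISS, VC-HIT, MISS, VC-HIT, VC-HIT, VC-HIT, L1-HIT, MISS, L1-HIT, L1-HIT, VC-HIT, VC-HIT, L1-HIT]

0: 0x100 (blk 16, set 0) → MISS  vc=[]
1: 0x154 (blk 21, set 1) → MISS  vc=[]
2: 0x51 (blk 5, set 1) → MISS  vc=[21]
3: 0x157 (blk 21, set 1) → VC-HIT  vc=[5]
4: 0x1de (blk 29, set 1) → MISS  vc=[5, 21]
5: 0x5f (blk 5, set 1) → VC-HIT  vc=[29, 21]
6: 0x159 (blk 21, set 1) → VC-HIT  vc=[29, 5]
7: 0x50 (blk 5, set 1) → VC-HIT  vc=[29, 21]
8: 0x106 (blk 16, set 0) → L1-HIT  vc=[29, 21]
9: 0x1c0 (blk 28, set 0) → MISS  vc=[29, 21, 16]
10: 0x52 (blk 5, set 1) → L1-HIT  vc=[29, 21, 16]
11: 0x1c1 (blk 28, set 0) → L1-HIT  vc=[29, 21, 16]
12: 0x10c (blk 16, set 0) → VC-HIT  vc=[29, 21, 28]
13: 0x1d0 (blk 29, set 1) → VC-HIT  vc=[5, 21, 28]
14: 0x102 (blk 16, set 0) → L1-HIT  vc=[5, 21, 28]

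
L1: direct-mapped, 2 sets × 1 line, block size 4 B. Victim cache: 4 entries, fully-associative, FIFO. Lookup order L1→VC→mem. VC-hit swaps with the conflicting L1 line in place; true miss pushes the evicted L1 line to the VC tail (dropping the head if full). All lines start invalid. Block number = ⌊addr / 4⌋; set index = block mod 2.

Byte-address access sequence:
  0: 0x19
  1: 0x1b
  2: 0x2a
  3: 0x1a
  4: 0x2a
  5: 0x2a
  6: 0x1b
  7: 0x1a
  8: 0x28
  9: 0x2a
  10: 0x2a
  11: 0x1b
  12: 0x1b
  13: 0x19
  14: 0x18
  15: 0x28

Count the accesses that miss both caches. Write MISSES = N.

0: 0x19 (blk 6, set 0) → MISS  vc=[]
1: 0x1b (blk 6, set 0) → L1-HIT  vc=[]
2: 0x2a (blk 10, set 0) → MISS  vc=[6]
3: 0x1a (blk 6, set 0) → VC-HIT  vc=[10]
4: 0x2a (blk 10, set 0) → VC-HIT  vc=[6]
5: 0x2a (blk 10, set 0) → L1-HIT  vc=[6]
6: 0x1b (blk 6, set 0) → VC-HIT  vc=[10]
7: 0x1a (blk 6, set 0) → L1-HIT  vc=[10]
8: 0x28 (blk 10, set 0) → VC-HIT  vc=[6]
9: 0x2a (blk 10, set 0) → L1-HIT  vc=[6]
10: 0x2a (blk 10, set 0) → L1-HIT  vc=[6]
11: 0x1b (blk 6, set 0) → VC-HIT  vc=[10]
12: 0x1b (blk 6, set 0) → L1-HIT  vc=[10]
13: 0x19 (blk 6, set 0) → L1-HIT  vc=[10]
14: 0x18 (blk 6, set 0) → L1-HIT  vc=[10]
15: 0x28 (blk 10, set 0) → VC-HIT  vc=[6]

MISSES = 2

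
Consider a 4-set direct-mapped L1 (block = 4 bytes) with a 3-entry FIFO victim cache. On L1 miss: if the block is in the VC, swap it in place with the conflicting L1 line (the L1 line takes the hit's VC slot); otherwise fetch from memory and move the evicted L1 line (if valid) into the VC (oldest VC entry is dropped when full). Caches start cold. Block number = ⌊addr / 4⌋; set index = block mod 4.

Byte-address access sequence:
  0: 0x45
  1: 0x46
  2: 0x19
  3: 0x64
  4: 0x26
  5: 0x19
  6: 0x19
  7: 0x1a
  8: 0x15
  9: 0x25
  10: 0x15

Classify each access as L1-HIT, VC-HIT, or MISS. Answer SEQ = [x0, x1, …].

SEQ = [MISS, L1-HIT, MISS, MISS, MISS, L1-HIT, L1-HIT, L1-HIT, MISS, VC-HIT, VC-HIT]

0: 0x45 (blk 17, set 1) → MISS  vc=[]
1: 0x46 (blk 17, set 1) → L1-HIT  vc=[]
2: 0x19 (blk 6, set 2) → MISS  vc=[]
3: 0x64 (blk 25, set 1) → MISS  vc=[17]
4: 0x26 (blk 9, set 1) → MISS  vc=[17, 25]
5: 0x19 (blk 6, set 2) → L1-HIT  vc=[17, 25]
6: 0x19 (blk 6, set 2) → L1-HIT  vc=[17, 25]
7: 0x1a (blk 6, set 2) → L1-HIT  vc=[17, 25]
8: 0x15 (blk 5, set 1) → MISS  vc=[17, 25, 9]
9: 0x25 (blk 9, set 1) → VC-HIT  vc=[17, 25, 5]
10: 0x15 (blk 5, set 1) → VC-HIT  vc=[17, 25, 9]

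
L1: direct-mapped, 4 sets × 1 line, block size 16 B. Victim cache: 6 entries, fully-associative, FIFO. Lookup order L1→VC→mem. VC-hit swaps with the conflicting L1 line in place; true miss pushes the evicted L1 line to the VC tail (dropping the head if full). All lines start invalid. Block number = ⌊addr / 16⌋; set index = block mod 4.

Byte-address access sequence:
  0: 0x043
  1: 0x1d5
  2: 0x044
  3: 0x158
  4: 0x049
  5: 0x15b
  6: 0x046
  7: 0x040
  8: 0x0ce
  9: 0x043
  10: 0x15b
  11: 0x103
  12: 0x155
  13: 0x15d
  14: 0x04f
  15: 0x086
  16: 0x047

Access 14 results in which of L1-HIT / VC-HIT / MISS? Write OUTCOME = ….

  [0] addr=0x43 blk=4 s=0: MISS | VC []
  [1] addr=0x1d5 blk=29 s=1: MISS | VC []
  [2] addr=0x44 blk=4 s=0: L1-HIT | VC []
  [3] addr=0x158 blk=21 s=1: MISS | VC [29]
  [4] addr=0x49 blk=4 s=0: L1-HIT | VC [29]
  [5] addr=0x15b blk=21 s=1: L1-HIT | VC [29]
  [6] addr=0x46 blk=4 s=0: L1-HIT | VC [29]
  [7] addr=0x40 blk=4 s=0: L1-HIT | VC [29]
  [8] addr=0xce blk=12 s=0: MISS | VC [29, 4]
  [9] addr=0x43 blk=4 s=0: VC-HIT | VC [29, 12]
  [10] addr=0x15b blk=21 s=1: L1-HIT | VC [29, 12]
  [11] addr=0x103 blk=16 s=0: MISS | VC [29, 12, 4]
  [12] addr=0x155 blk=21 s=1: L1-HIT | VC [29, 12, 4]
  [13] addr=0x15d blk=21 s=1: L1-HIT | VC [29, 12, 4]
  [14] addr=0x4f blk=4 s=0: VC-HIT | VC [29, 12, 16]
  [15] addr=0x86 blk=8 s=0: MISS | VC [29, 12, 16, 4]
  [16] addr=0x47 blk=4 s=0: VC-HIT | VC [29, 12, 16, 8]

OUTCOME = VC-HIT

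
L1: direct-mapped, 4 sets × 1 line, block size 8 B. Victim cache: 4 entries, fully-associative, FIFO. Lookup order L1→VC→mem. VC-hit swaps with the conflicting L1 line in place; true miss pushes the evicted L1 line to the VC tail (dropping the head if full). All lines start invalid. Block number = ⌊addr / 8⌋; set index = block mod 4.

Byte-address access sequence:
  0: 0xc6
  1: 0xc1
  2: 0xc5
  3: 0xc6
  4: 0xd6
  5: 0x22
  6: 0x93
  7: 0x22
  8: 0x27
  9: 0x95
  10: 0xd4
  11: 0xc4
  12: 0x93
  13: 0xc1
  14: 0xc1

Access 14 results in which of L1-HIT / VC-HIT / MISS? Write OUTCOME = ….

#0 0xc6→b24/s0 MISS; vc=[]
#1 0xc1→b24/s0 L1-HIT; vc=[]
#2 0xc5→b24/s0 L1-HIT; vc=[]
#3 0xc6→b24/s0 L1-HIT; vc=[]
#4 0xd6→b26/s2 MISS; vc=[]
#5 0x22→b4/s0 MISS; vc=[24]
#6 0x93→b18/s2 MISS; vc=[24,26]
#7 0x22→b4/s0 L1-HIT; vc=[24,26]
#8 0x27→b4/s0 L1-HIT; vc=[24,26]
#9 0x95→b18/s2 L1-HIT; vc=[24,26]
#10 0xd4→b26/s2 VC-HIT; vc=[24,18]
#11 0xc4→b24/s0 VC-HIT; vc=[4,18]
#12 0x93→b18/s2 VC-HIT; vc=[4,26]
#13 0xc1→b24/s0 L1-HIT; vc=[4,26]
#14 0xc1→b24/s0 L1-HIT; vc=[4,26]

OUTCOME = L1-HIT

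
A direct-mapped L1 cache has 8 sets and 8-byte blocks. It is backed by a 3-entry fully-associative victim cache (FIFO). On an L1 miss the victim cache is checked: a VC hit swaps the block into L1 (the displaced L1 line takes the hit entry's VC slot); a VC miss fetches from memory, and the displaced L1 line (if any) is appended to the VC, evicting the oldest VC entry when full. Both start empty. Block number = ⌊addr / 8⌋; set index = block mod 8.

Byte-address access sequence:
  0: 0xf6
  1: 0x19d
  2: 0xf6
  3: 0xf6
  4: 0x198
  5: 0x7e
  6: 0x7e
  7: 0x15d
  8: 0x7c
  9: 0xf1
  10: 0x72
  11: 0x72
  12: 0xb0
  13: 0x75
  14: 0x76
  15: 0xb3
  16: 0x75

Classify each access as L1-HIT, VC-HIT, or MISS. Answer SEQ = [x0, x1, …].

SEQ = [MISS, MISS, L1-HIT, L1-HIT, L1-HIT, MISS, L1-HIT, MISS, L1-HIT, L1-HIT, MISS, L1-HIT, MISS, VC-HIT, L1-HIT, VC-HIT, VC-HIT]

  [0] addr=0xf6 blk=30 s=6: MISS | VC []
  [1] addr=0x19d blk=51 s=3: MISS | VC []
  [2] addr=0xf6 blk=30 s=6: L1-HIT | VC []
  [3] addr=0xf6 blk=30 s=6: L1-HIT | VC []
  [4] addr=0x198 blk=51 s=3: L1-HIT | VC []
  [5] addr=0x7e blk=15 s=7: MISS | VC []
  [6] addr=0x7e blk=15 s=7: L1-HIT | VC []
  [7] addr=0x15d blk=43 s=3: MISS | VC [51]
  [8] addr=0x7c blk=15 s=7: L1-HIT | VC [51]
  [9] addr=0xf1 blk=30 s=6: L1-HIT | VC [51]
  [10] addr=0x72 blk=14 s=6: MISS | VC [51, 30]
  [11] addr=0x72 blk=14 s=6: L1-HIT | VC [51, 30]
  [12] addr=0xb0 blk=22 s=6: MISS | VC [51, 30, 14]
  [13] addr=0x75 blk=14 s=6: VC-HIT | VC [51, 30, 22]
  [14] addr=0x76 blk=14 s=6: L1-HIT | VC [51, 30, 22]
  [15] addr=0xb3 blk=22 s=6: VC-HIT | VC [51, 30, 14]
  [16] addr=0x75 blk=14 s=6: VC-HIT | VC [51, 30, 22]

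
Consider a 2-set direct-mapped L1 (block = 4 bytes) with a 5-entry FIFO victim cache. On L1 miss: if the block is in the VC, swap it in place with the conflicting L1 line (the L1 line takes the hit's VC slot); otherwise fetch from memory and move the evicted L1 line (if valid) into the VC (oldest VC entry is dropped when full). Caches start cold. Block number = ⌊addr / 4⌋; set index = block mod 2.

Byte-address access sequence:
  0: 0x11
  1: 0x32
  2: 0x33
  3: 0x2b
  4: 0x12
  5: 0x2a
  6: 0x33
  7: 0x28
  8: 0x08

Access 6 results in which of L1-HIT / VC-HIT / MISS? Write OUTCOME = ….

0: 0x11 (blk 4, set 0) → MISS  vc=[]
1: 0x32 (blk 12, set 0) → MISS  vc=[4]
2: 0x33 (blk 12, set 0) → L1-HIT  vc=[4]
3: 0x2b (blk 10, set 0) → MISS  vc=[4, 12]
4: 0x12 (blk 4, set 0) → VC-HIT  vc=[10, 12]
5: 0x2a (blk 10, set 0) → VC-HIT  vc=[4, 12]
6: 0x33 (blk 12, set 0) → VC-HIT  vc=[4, 10]
7: 0x28 (blk 10, set 0) → VC-HIT  vc=[4, 12]
8: 0x8 (blk 2, set 0) → MISS  vc=[4, 12, 10]

OUTCOME = VC-HIT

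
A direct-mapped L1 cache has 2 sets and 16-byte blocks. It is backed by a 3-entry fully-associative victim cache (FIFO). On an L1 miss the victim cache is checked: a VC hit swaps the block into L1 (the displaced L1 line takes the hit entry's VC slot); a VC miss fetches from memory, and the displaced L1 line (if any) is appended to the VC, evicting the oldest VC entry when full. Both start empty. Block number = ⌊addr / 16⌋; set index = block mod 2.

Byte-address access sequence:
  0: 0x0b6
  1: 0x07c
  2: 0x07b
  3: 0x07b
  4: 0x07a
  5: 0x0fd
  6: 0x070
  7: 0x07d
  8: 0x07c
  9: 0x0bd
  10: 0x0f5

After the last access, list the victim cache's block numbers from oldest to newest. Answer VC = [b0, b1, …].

VC = [7, 11]

0: 0xb6 (blk 11, set 1) → MISS  vc=[]
1: 0x7c (blk 7, set 1) → MISS  vc=[11]
2: 0x7b (blk 7, set 1) → L1-HIT  vc=[11]
3: 0x7b (blk 7, set 1) → L1-HIT  vc=[11]
4: 0x7a (blk 7, set 1) → L1-HIT  vc=[11]
5: 0xfd (blk 15, set 1) → MISS  vc=[11, 7]
6: 0x70 (blk 7, set 1) → VC-HIT  vc=[11, 15]
7: 0x7d (blk 7, set 1) → L1-HIT  vc=[11, 15]
8: 0x7c (blk 7, set 1) → L1-HIT  vc=[11, 15]
9: 0xbd (blk 11, set 1) → VC-HIT  vc=[7, 15]
10: 0xf5 (blk 15, set 1) → VC-HIT  vc=[7, 11]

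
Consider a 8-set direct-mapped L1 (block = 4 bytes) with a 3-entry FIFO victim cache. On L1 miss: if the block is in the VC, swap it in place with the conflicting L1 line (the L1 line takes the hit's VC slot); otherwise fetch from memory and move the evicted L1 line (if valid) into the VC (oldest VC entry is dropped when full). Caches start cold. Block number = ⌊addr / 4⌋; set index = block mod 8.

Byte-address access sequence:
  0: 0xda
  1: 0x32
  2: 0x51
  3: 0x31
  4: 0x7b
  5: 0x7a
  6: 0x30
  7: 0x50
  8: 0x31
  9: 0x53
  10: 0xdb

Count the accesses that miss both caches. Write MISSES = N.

#0 0xda→b54/s6 MISS; vc=[]
#1 0x32→b12/s4 MISS; vc=[]
#2 0x51→b20/s4 MISS; vc=[12]
#3 0x31→b12/s4 VC-HIT; vc=[20]
#4 0x7b→b30/s6 MISS; vc=[20,54]
#5 0x7a→b30/s6 L1-HIT; vc=[20,54]
#6 0x30→b12/s4 L1-HIT; vc=[20,54]
#7 0x50→b20/s4 VC-HIT; vc=[12,54]
#8 0x31→b12/s4 VC-HIT; vc=[20,54]
#9 0x53→b20/s4 VC-HIT; vc=[12,54]
#10 0xdb→b54/s6 VC-HIT; vc=[12,30]

MISSES = 4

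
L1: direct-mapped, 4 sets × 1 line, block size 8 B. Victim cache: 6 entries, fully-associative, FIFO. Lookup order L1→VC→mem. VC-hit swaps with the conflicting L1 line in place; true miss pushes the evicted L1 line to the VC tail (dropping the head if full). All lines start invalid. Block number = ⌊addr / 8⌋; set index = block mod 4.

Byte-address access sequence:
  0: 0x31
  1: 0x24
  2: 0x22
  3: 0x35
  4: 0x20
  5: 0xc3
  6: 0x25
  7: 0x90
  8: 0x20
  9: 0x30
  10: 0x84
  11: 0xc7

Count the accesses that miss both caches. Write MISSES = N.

MISSES = 5

  [0] addr=0x31 blk=6 s=2: MISS | VC []
  [1] addr=0x24 blk=4 s=0: MISS | VC []
  [2] addr=0x22 blk=4 s=0: L1-HIT | VC []
  [3] addr=0x35 blk=6 s=2: L1-HIT | VC []
  [4] addr=0x20 blk=4 s=0: L1-HIT | VC []
  [5] addr=0xc3 blk=24 s=0: MISS | VC [4]
  [6] addr=0x25 blk=4 s=0: VC-HIT | VC [24]
  [7] addr=0x90 blk=18 s=2: MISS | VC [24, 6]
  [8] addr=0x20 blk=4 s=0: L1-HIT | VC [24, 6]
  [9] addr=0x30 blk=6 s=2: VC-HIT | VC [24, 18]
  [10] addr=0x84 blk=16 s=0: MISS | VC [24, 18, 4]
  [11] addr=0xc7 blk=24 s=0: VC-HIT | VC [16, 18, 4]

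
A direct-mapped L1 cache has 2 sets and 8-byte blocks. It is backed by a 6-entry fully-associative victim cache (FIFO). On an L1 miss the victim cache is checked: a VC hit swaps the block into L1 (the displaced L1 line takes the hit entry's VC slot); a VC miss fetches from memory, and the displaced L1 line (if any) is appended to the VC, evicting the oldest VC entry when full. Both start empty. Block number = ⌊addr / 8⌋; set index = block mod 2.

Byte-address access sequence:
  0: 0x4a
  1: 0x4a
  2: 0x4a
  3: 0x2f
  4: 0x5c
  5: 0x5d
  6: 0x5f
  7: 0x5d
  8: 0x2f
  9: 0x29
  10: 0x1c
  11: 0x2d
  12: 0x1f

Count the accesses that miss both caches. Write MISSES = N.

MISSES = 4

  [0] addr=0x4a blk=9 s=1: MISS | VC []
  [1] addr=0x4a blk=9 s=1: L1-HIT | VC []
  [2] addr=0x4a blk=9 s=1: L1-HIT | VC []
  [3] addr=0x2f blk=5 s=1: MISS | VC [9]
  [4] addr=0x5c blk=11 s=1: MISS | VC [9, 5]
  [5] addr=0x5d blk=11 s=1: L1-HIT | VC [9, 5]
  [6] addr=0x5f blk=11 s=1: L1-HIT | VC [9, 5]
  [7] addr=0x5d blk=11 s=1: L1-HIT | VC [9, 5]
  [8] addr=0x2f blk=5 s=1: VC-HIT | VC [9, 11]
  [9] addr=0x29 blk=5 s=1: L1-HIT | VC [9, 11]
  [10] addr=0x1c blk=3 s=1: MISS | VC [9, 11, 5]
  [11] addr=0x2d blk=5 s=1: VC-HIT | VC [9, 11, 3]
  [12] addr=0x1f blk=3 s=1: VC-HIT | VC [9, 11, 5]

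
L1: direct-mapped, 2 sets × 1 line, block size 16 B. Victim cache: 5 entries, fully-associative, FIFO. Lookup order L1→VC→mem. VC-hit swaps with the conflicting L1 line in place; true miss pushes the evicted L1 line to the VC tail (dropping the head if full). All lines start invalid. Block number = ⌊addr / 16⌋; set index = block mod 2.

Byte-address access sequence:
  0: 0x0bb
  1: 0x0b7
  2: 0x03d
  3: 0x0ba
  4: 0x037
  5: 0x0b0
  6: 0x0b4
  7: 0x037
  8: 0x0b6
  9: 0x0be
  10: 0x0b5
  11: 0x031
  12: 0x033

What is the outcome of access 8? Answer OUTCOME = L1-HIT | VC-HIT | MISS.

OUTCOME = VC-HIT

#0 0xbb→b11/s1 MISS; vc=[]
#1 0xb7→b11/s1 L1-HIT; vc=[]
#2 0x3d→b3/s1 MISS; vc=[11]
#3 0xba→b11/s1 VC-HIT; vc=[3]
#4 0x37→b3/s1 VC-HIT; vc=[11]
#5 0xb0→b11/s1 VC-HIT; vc=[3]
#6 0xb4→b11/s1 L1-HIT; vc=[3]
#7 0x37→b3/s1 VC-HIT; vc=[11]
#8 0xb6→b11/s1 VC-HIT; vc=[3]
#9 0xbe→b11/s1 L1-HIT; vc=[3]
#10 0xb5→b11/s1 L1-HIT; vc=[3]
#11 0x31→b3/s1 VC-HIT; vc=[11]
#12 0x33→b3/s1 L1-HIT; vc=[11]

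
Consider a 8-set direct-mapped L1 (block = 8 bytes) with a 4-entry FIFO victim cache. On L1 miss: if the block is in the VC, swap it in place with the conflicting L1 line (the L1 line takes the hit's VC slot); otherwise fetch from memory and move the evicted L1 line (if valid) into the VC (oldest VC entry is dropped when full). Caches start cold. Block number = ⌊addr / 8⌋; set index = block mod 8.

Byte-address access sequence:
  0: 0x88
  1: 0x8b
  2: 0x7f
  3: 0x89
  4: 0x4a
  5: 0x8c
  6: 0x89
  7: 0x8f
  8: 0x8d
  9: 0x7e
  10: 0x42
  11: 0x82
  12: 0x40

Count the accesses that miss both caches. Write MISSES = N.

  [0] addr=0x88 blk=17 s=1: MISS | VC []
  [1] addr=0x8b blk=17 s=1: L1-HIT | VC []
  [2] addr=0x7f blk=15 s=7: MISS | VC []
  [3] addr=0x89 blk=17 s=1: L1-HIT | VC []
  [4] addr=0x4a blk=9 s=1: MISS | VC [17]
  [5] addr=0x8c blk=17 s=1: VC-HIT | VC [9]
  [6] addr=0x89 blk=17 s=1: L1-HIT | VC [9]
  [7] addr=0x8f blk=17 s=1: L1-HIT | VC [9]
  [8] addr=0x8d blk=17 s=1: L1-HIT | VC [9]
  [9] addr=0x7e blk=15 s=7: L1-HIT | VC [9]
  [10] addr=0x42 blk=8 s=0: MISS | VC [9]
  [11] addr=0x82 blk=16 s=0: MISS | VC [9, 8]
  [12] addr=0x40 blk=8 s=0: VC-HIT | VC [9, 16]

MISSES = 5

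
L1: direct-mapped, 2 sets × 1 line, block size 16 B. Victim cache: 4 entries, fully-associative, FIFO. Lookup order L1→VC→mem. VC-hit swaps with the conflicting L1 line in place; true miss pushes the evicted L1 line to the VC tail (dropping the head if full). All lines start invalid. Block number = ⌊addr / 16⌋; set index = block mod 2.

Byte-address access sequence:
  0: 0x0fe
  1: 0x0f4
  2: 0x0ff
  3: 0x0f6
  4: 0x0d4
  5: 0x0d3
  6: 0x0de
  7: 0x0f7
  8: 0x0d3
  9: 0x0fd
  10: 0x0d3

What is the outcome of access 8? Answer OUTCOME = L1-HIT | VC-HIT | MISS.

#0 0xfe→b15/s1 MISS; vc=[]
#1 0xf4→b15/s1 L1-HIT; vc=[]
#2 0xff→b15/s1 L1-HIT; vc=[]
#3 0xf6→b15/s1 L1-HIT; vc=[]
#4 0xd4→b13/s1 MISS; vc=[15]
#5 0xd3→b13/s1 L1-HIT; vc=[15]
#6 0xde→b13/s1 L1-HIT; vc=[15]
#7 0xf7→b15/s1 VC-HIT; vc=[13]
#8 0xd3→b13/s1 VC-HIT; vc=[15]
#9 0xfd→b15/s1 VC-HIT; vc=[13]
#10 0xd3→b13/s1 VC-HIT; vc=[15]

OUTCOME = VC-HIT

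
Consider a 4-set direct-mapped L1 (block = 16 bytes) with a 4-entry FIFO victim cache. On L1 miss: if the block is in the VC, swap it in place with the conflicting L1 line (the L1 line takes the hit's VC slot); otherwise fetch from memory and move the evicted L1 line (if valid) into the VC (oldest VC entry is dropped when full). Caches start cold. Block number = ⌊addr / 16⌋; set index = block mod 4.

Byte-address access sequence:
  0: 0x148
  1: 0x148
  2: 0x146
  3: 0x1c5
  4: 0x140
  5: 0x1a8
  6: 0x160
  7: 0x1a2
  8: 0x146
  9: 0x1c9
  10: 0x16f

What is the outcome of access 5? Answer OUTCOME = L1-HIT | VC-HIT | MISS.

#0 0x148→b20/s0 MISS; vc=[]
#1 0x148→b20/s0 L1-HIT; vc=[]
#2 0x146→b20/s0 L1-HIT; vc=[]
#3 0x1c5→b28/s0 MISS; vc=[20]
#4 0x140→b20/s0 VC-HIT; vc=[28]
#5 0x1a8→b26/s2 MISS; vc=[28]
#6 0x160→b22/s2 MISS; vc=[28,26]
#7 0x1a2→b26/s2 VC-HIT; vc=[28,22]
#8 0x146→b20/s0 L1-HIT; vc=[28,22]
#9 0x1c9→b28/s0 VC-HIT; vc=[20,22]
#10 0x16f→b22/s2 VC-HIT; vc=[20,26]

OUTCOME = MISS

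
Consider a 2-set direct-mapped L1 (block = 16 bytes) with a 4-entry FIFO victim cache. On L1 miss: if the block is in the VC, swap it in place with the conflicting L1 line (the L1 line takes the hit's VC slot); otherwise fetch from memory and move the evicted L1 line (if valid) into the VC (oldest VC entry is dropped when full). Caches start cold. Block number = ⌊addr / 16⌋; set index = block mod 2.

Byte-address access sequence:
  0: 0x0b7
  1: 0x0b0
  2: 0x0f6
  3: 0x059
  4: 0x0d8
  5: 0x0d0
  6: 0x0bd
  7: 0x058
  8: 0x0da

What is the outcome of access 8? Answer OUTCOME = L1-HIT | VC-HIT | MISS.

0: 0xb7 (blk 11, set 1) → MISS  vc=[]
1: 0xb0 (blk 11, set 1) → L1-HIT  vc=[]
2: 0xf6 (blk 15, set 1) → MISS  vc=[11]
3: 0x59 (blk 5, set 1) → MISS  vc=[11, 15]
4: 0xd8 (blk 13, set 1) → MISS  vc=[11, 15, 5]
5: 0xd0 (blk 13, set 1) → L1-HIT  vc=[11, 15, 5]
6: 0xbd (blk 11, set 1) → VC-HIT  vc=[13, 15, 5]
7: 0x58 (blk 5, set 1) → VC-HIT  vc=[13, 15, 11]
8: 0xda (blk 13, set 1) → VC-HIT  vc=[5, 15, 11]

OUTCOME = VC-HIT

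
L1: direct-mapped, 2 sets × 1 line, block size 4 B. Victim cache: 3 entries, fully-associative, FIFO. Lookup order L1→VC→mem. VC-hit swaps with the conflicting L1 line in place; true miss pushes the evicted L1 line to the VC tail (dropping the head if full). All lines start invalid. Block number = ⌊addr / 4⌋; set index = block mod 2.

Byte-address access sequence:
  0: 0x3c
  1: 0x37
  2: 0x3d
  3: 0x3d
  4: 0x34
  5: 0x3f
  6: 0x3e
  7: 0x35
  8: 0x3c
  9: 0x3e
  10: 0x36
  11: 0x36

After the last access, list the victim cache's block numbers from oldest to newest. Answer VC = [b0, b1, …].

#0 0x3c→b15/s1 MISS; vc=[]
#1 0x37→b13/s1 MISS; vc=[15]
#2 0x3d→b15/s1 VC-HIT; vc=[13]
#3 0x3d→b15/s1 L1-HIT; vc=[13]
#4 0x34→b13/s1 VC-HIT; vc=[15]
#5 0x3f→b15/s1 VC-HIT; vc=[13]
#6 0x3e→b15/s1 L1-HIT; vc=[13]
#7 0x35→b13/s1 VC-HIT; vc=[15]
#8 0x3c→b15/s1 VC-HIT; vc=[13]
#9 0x3e→b15/s1 L1-HIT; vc=[13]
#10 0x36→b13/s1 VC-HIT; vc=[15]
#11 0x36→b13/s1 L1-HIT; vc=[15]

VC = [15]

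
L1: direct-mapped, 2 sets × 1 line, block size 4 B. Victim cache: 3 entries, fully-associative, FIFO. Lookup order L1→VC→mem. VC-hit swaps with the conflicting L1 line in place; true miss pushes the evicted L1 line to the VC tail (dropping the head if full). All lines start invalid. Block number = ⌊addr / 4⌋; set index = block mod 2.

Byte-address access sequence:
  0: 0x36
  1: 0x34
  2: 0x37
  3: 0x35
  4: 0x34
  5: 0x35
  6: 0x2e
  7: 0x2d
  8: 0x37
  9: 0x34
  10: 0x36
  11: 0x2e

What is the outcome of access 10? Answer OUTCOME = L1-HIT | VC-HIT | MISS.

OUTCOME = L1-HIT

  [0] addr=0x36 blk=13 s=1: MISS | VC []
  [1] addr=0x34 blk=13 s=1: L1-HIT | VC []
  [2] addr=0x37 blk=13 s=1: L1-HIT | VC []
  [3] addr=0x35 blk=13 s=1: L1-HIT | VC []
  [4] addr=0x34 blk=13 s=1: L1-HIT | VC []
  [5] addr=0x35 blk=13 s=1: L1-HIT | VC []
  [6] addr=0x2e blk=11 s=1: MISS | VC [13]
  [7] addr=0x2d blk=11 s=1: L1-HIT | VC [13]
  [8] addr=0x37 blk=13 s=1: VC-HIT | VC [11]
  [9] addr=0x34 blk=13 s=1: L1-HIT | VC [11]
  [10] addr=0x36 blk=13 s=1: L1-HIT | VC [11]
  [11] addr=0x2e blk=11 s=1: VC-HIT | VC [13]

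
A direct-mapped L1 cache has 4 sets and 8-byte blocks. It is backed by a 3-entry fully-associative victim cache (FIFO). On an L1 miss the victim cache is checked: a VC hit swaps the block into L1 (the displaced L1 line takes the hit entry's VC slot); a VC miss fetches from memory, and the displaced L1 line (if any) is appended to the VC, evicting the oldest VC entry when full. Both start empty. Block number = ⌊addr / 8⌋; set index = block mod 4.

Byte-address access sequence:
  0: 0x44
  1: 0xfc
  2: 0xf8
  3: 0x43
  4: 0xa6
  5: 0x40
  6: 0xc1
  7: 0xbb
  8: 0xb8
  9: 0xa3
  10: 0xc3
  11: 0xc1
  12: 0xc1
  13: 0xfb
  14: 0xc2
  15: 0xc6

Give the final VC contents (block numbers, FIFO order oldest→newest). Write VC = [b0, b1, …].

VC = [20, 8, 23]

0: 0x44 (blk 8, set 0) → MISS  vc=[]
1: 0xfc (blk 31, set 3) → MISS  vc=[]
2: 0xf8 (blk 31, set 3) → L1-HIT  vc=[]
3: 0x43 (blk 8, set 0) → L1-HIT  vc=[]
4: 0xa6 (blk 20, set 0) → MISS  vc=[8]
5: 0x40 (blk 8, set 0) → VC-HIT  vc=[20]
6: 0xc1 (blk 24, set 0) → MISS  vc=[20, 8]
7: 0xbb (blk 23, set 3) → MISS  vc=[20, 8, 31]
8: 0xb8 (blk 23, set 3) → L1-HIT  vc=[20, 8, 31]
9: 0xa3 (blk 20, set 0) → VC-HIT  vc=[24, 8, 31]
10: 0xc3 (blk 24, set 0) → VC-HIT  vc=[20, 8, 31]
11: 0xc1 (blk 24, set 0) → L1-HIT  vc=[20, 8, 31]
12: 0xc1 (blk 24, set 0) → L1-HIT  vc=[20, 8, 31]
13: 0xfb (blk 31, set 3) → VC-HIT  vc=[20, 8, 23]
14: 0xc2 (blk 24, set 0) → L1-HIT  vc=[20, 8, 23]
15: 0xc6 (blk 24, set 0) → L1-HIT  vc=[20, 8, 23]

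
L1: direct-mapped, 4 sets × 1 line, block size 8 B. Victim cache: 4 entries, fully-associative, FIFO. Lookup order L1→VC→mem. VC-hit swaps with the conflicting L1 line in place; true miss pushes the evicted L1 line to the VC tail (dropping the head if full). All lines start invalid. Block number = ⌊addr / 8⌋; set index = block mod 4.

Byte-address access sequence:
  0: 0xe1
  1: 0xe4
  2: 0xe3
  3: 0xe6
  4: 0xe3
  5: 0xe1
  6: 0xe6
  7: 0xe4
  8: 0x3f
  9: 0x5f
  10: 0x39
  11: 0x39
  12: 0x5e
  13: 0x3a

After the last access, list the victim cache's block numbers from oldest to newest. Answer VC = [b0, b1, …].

#0 0xe1→b28/s0 MISS; vc=[]
#1 0xe4→b28/s0 L1-HIT; vc=[]
#2 0xe3→b28/s0 L1-HIT; vc=[]
#3 0xe6→b28/s0 L1-HIT; vc=[]
#4 0xe3→b28/s0 L1-HIT; vc=[]
#5 0xe1→b28/s0 L1-HIT; vc=[]
#6 0xe6→b28/s0 L1-HIT; vc=[]
#7 0xe4→b28/s0 L1-HIT; vc=[]
#8 0x3f→b7/s3 MISS; vc=[]
#9 0x5f→b11/s3 MISS; vc=[7]
#10 0x39→b7/s3 VC-HIT; vc=[11]
#11 0x39→b7/s3 L1-HIT; vc=[11]
#12 0x5e→b11/s3 VC-HIT; vc=[7]
#13 0x3a→b7/s3 VC-HIT; vc=[11]

VC = [11]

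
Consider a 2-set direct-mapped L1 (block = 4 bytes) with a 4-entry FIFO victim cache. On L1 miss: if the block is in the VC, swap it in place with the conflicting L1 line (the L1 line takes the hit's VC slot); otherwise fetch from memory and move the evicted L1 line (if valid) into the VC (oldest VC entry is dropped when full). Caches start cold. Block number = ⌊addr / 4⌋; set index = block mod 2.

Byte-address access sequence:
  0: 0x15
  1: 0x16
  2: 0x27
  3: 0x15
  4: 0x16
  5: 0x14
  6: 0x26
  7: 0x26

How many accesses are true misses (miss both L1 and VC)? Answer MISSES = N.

MISSES = 2

0: 0x15 (blk 5, set 1) → MISS  vc=[]
1: 0x16 (blk 5, set 1) → L1-HIT  vc=[]
2: 0x27 (blk 9, set 1) → MISS  vc=[5]
3: 0x15 (blk 5, set 1) → VC-HIT  vc=[9]
4: 0x16 (blk 5, set 1) → L1-HIT  vc=[9]
5: 0x14 (blk 5, set 1) → L1-HIT  vc=[9]
6: 0x26 (blk 9, set 1) → VC-HIT  vc=[5]
7: 0x26 (blk 9, set 1) → L1-HIT  vc=[5]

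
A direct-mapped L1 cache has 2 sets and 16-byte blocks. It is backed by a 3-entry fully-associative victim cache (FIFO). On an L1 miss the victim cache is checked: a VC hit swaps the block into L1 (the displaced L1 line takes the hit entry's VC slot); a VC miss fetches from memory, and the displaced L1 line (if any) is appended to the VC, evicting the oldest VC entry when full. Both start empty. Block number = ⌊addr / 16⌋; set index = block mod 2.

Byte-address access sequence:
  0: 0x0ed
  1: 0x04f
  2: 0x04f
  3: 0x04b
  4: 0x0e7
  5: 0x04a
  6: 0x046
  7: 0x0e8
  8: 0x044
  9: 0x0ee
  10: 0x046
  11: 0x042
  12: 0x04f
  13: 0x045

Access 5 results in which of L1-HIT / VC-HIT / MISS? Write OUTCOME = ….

0: 0xed (blk 14, set 0) → MISS  vc=[]
1: 0x4f (blk 4, set 0) → MISS  vc=[14]
2: 0x4f (blk 4, set 0) → L1-HIT  vc=[14]
3: 0x4b (blk 4, set 0) → L1-HIT  vc=[14]
4: 0xe7 (blk 14, set 0) → VC-HIT  vc=[4]
5: 0x4a (blk 4, set 0) → VC-HIT  vc=[14]
6: 0x46 (blk 4, set 0) → L1-HIT  vc=[14]
7: 0xe8 (blk 14, set 0) → VC-HIT  vc=[4]
8: 0x44 (blk 4, set 0) → VC-HIT  vc=[14]
9: 0xee (blk 14, set 0) → VC-HIT  vc=[4]
10: 0x46 (blk 4, set 0) → VC-HIT  vc=[14]
11: 0x42 (blk 4, set 0) → L1-HIT  vc=[14]
12: 0x4f (blk 4, set 0) → L1-HIT  vc=[14]
13: 0x45 (blk 4, set 0) → L1-HIT  vc=[14]

OUTCOME = VC-HIT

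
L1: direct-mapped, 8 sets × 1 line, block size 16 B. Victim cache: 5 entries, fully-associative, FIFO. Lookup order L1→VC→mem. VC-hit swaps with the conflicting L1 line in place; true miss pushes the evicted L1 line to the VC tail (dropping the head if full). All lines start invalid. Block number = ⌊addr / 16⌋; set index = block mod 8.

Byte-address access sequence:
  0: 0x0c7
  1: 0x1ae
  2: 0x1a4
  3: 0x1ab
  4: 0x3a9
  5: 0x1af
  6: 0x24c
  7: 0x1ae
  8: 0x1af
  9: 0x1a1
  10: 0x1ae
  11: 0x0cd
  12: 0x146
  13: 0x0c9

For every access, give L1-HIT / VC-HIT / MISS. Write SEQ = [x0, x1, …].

SEQ = [MISS, MISS, L1-HIT, L1-HIT, MISS, VC-HIT, MISS, L1-HIT, L1-HIT, L1-HIT, L1-HIT, VC-HIT, MISS, VC-HIT]

0: 0xc7 (blk 12, set 4) → MISS  vc=[]
1: 0x1ae (blk 26, set 2) → MISS  vc=[]
2: 0x1a4 (blk 26, set 2) → L1-HIT  vc=[]
3: 0x1ab (blk 26, set 2) → L1-HIT  vc=[]
4: 0x3a9 (blk 58, set 2) → MISS  vc=[26]
5: 0x1af (blk 26, set 2) → VC-HIT  vc=[58]
6: 0x24c (blk 36, set 4) → MISS  vc=[58, 12]
7: 0x1ae (blk 26, set 2) → L1-HIT  vc=[58, 12]
8: 0x1af (blk 26, set 2) → L1-HIT  vc=[58, 12]
9: 0x1a1 (blk 26, set 2) → L1-HIT  vc=[58, 12]
10: 0x1ae (blk 26, set 2) → L1-HIT  vc=[58, 12]
11: 0xcd (blk 12, set 4) → VC-HIT  vc=[58, 36]
12: 0x146 (blk 20, set 4) → MISS  vc=[58, 36, 12]
13: 0xc9 (blk 12, set 4) → VC-HIT  vc=[58, 36, 20]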